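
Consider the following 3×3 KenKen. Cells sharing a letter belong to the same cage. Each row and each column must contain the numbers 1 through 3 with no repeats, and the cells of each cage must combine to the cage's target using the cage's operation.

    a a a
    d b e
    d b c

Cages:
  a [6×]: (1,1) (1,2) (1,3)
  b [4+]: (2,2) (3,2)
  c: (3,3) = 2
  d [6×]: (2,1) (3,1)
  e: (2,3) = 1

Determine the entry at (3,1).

Cage e is a single given cell, leaving (2,3) = 1.
Cage c is a single given cell, leaving (3,3) = 2.
2 is placed in column 3, leaving (1,3) = 3.
Cage d's pair has product 6; hence (2,1) = 2.
Row 2 already has 1, so (2,2) = 3.
2 is placed in row 3, leaving (3,1) = 3.
Cage b needs two cells with sum 4, so (3,2) = 1.
2 is placed in column 1; hence (1,1) = 1.
1 is placed in column 2, so (1,2) = 2.
Completed grid: 1 2 3 / 2 3 1 / 3 1 2.

3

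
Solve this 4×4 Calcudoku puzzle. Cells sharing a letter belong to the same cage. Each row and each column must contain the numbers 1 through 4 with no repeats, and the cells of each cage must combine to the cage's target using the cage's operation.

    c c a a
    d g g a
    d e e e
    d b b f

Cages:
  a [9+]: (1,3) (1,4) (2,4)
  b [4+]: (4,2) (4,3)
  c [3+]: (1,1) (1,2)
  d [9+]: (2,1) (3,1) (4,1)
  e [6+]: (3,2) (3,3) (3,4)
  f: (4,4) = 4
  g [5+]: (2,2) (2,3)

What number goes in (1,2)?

2

F is a freebie; hence (4,4) = 4.
The 3 cells of cage a must have sum 9, so (1,3) = 4.
In row 1, 3 can only go at (1,4), so (1,4) = 3.
Column 4 already has 3, so (2,4) = 2.
Column 4 now contains 2, leaving (3,4) = 1.
Cage g needs two cells with sum 5; hence (2,2) = 4.
Cage g's pair has sum 5, so (2,3) = 1.
Column 3 already has 1, which forces (4,3) = 3.
Row 2 now contains 4, leaving (2,1) = 3.
Cage d has sum 9; hence (3,1) = 4.
Cage e needs sum 6, which forces (3,2) = 3.
Column 3 already has 3, leaving (3,3) = 2.
Row 4 already has 3, so (4,1) = 2.
Row 4 already has 3; hence (4,2) = 1.
2 is placed in column 1, so (1,1) = 1.
Column 2 already has 1; hence (1,2) = 2.
Completed grid: 1 2 4 3 / 3 4 1 2 / 4 3 2 1 / 2 1 3 4.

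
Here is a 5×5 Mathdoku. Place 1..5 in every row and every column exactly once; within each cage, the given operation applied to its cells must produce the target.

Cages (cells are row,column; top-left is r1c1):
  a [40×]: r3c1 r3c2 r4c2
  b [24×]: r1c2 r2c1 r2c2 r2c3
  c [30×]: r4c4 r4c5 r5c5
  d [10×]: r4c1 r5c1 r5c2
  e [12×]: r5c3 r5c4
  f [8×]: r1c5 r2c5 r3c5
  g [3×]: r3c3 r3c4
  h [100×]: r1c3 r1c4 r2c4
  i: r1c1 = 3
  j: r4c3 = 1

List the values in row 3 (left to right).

2 5 3 1 4

Cage i is a single given cell, which forces r1c1 = 3.
Cage h has product 100, leaving r1c3 = 5.
The 3 cells of cage h must have product 100, which forces r1c4 = 4.
Cage h has product 100, so r2c4 = 5.
Cage j is a single given cell, which forces r4c3 = 1.
4 is placed in column 4, leaving r5c4 = 3.
Column 3 already has 1, which forces r3c3 = 3.
Column 4 now contains 3; hence r3c4 = 1.
Column 4 now contains 3, leaving r4c4 = 2.
The 3 cells of cage c must have product 30; hence r4c5 = 3.
Row 5 already has 3, so r5c3 = 4.
Cage c has product 30, which forces r5c5 = 5.
The 4 cells of cage b must have product 24; hence r1c2 = 1.
1 is placed in row 1, so r1c5 = 2.
The 4 cells of cage b must have product 24, which forces r2c1 = 4.
Cage b needs product 24; hence r2c2 = 3.
Column 3 already has 4, leaving r2c3 = 2.
Row 2 already has 4, which forces r2c5 = 1.
Column 5 now contains 2; hence r3c5 = 4.
Row 4 already has 2, so r4c1 = 5.
Row 4 already has 5, which forces r4c2 = 4.
1 is placed in column 2, leaving r5c2 = 2.
Column 1 already has 5, so r3c1 = 2.
Column 2 now contains 2, so r3c2 = 5.
Row 5 now contains 2, so r5c1 = 1.
The full grid is 3 1 5 4 2 / 4 3 2 5 1 / 2 5 3 1 4 / 5 4 1 2 3 / 1 2 4 3 5.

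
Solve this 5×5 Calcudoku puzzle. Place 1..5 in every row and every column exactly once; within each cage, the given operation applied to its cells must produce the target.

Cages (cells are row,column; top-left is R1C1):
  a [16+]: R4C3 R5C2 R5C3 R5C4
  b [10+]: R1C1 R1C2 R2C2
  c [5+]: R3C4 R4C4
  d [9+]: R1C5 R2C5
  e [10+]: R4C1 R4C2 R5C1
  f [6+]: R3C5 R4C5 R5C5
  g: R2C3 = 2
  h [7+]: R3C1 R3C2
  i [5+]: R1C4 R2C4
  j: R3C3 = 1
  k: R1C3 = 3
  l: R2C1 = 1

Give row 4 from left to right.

Cage k is a single given cell, so R1C3 = 3.
Cage l is a single given cell, leaving R2C1 = 1.
G is a freebie, so R2C3 = 2.
J is a freebie, which forces R3C3 = 1.
In row 5, 1 can only go at R5C5, so R5C5 = 1.
The only place for 5 in column 4 is R5C4.
Cage a has sum 16, leaving R4C3 = 5.
Cage a has sum 16; hence R5C2 = 2.
Row 5 already has 5; hence R5C3 = 4.
The 3 cells of cage e must have sum 10, so R4C1 = 4.
Cage e needs sum 10, leaving R4C2 = 3.
Row 4 now contains 3; hence R4C5 = 2.
Row 5 now contains 4, leaving R5C1 = 3.
Cage b has sum 10, which forces R1C1 = 5.
Cage b needs sum 10; hence R1C2 = 1.
Row 1 now contains 1, which forces R1C4 = 2.
Row 1 already has 5, which forces R1C5 = 4.
Cage b needs sum 10, so R2C2 = 4.
Row 2 already has 4, which forces R2C4 = 3.
Column 5 already has 4, so R2C5 = 5.
Column 1 already has 3, so R3C1 = 2.
Cage h needs two cells with sum 7; hence R3C2 = 5.
Cage c needs two cells with sum 5, so R3C4 = 4.
Column 5 now contains 2, which forces R3C5 = 3.
Row 4 now contains 2; hence R4C4 = 1.
Completed grid: 5 1 3 2 4 / 1 4 2 3 5 / 2 5 1 4 3 / 4 3 5 1 2 / 3 2 4 5 1.

4 3 5 1 2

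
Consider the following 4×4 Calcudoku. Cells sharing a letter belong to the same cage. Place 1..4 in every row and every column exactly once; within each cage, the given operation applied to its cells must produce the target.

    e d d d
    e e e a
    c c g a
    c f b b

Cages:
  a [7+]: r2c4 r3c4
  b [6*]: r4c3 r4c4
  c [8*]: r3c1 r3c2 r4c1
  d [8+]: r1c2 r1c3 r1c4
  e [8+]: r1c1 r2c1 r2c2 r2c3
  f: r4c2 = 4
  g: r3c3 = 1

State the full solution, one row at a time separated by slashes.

Cage g is given, leaving r3c3 = 1.
Cage f is a single given cell, so r4c2 = 4.
Cage c has product 8, leaving r3c1 = 4.
Column 2 already has 4, leaving r3c2 = 2.
4 is placed in row 3, so r3c4 = 3.
Cage c needs product 8; hence r4c1 = 1.
Column 4 already has 3; hence r4c4 = 2.
Column 1 now contains 1, leaving r1c1 = 2.
The 4 cells of cage e must have sum 8, so r2c1 = 3.
The 4 cells of cage e must have sum 8, which forces r2c2 = 1.
Cage e needs sum 8; hence r2c3 = 2.
Column 4 already has 3, which forces r2c4 = 4.
Row 4 already has 2, which forces r4c3 = 3.
Column 2 already has 1, so r1c2 = 3.
Column 3 now contains 3, so r1c3 = 4.
4 is placed in column 4; hence r1c4 = 1.

2 3 4 1 / 3 1 2 4 / 4 2 1 3 / 1 4 3 2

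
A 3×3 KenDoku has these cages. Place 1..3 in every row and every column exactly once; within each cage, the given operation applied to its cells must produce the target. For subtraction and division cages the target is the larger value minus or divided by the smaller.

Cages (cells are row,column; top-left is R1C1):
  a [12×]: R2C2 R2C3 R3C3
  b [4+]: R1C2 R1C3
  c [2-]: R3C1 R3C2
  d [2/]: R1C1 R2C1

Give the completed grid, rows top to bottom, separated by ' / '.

Cage a needs product 12, leaving R2C2 = 2.
Cage a needs product 12, so R2C3 = 3.
Cage a has product 12, which forces R3C3 = 2.
The two cells of cage d must have quotient 2, which forces R1C1 = 2.
Cage b's pair has sum 4, so R1C2 = 3.
Column 3 already has 3, leaving R1C3 = 1.
Row 2 now contains 2, which forces R2C1 = 1.
Column 1 already has 1, which forces R3C1 = 3.
Column 2 now contains 3, so R3C2 = 1.

2 3 1 / 1 2 3 / 3 1 2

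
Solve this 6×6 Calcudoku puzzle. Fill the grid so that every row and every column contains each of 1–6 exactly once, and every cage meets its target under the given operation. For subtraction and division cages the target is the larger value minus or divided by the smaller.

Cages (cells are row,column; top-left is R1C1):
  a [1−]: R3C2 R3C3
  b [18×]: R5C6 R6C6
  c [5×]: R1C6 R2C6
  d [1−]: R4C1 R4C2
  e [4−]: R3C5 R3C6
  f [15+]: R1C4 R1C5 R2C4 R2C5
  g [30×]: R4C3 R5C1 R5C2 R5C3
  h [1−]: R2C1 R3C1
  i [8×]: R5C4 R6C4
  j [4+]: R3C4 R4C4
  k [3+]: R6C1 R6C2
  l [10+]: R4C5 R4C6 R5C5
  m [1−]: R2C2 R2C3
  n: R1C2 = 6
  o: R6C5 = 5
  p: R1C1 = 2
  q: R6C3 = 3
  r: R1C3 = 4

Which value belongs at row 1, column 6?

1

Cage p is given, leaving R1C1 = 2.
N is a freebie, which forces R1C2 = 6.
R is a freebie; hence R1C3 = 4.
2 is placed in column 1, so R6C1 = 1.
Row 6 already has 1; hence R6C2 = 2.
Cage q is a single given cell; hence R6C3 = 3.
2 is placed in row 6; hence R6C4 = 4.
Cage o is a single given cell, so R6C5 = 5.
3 is placed in row 6; hence R6C6 = 6.
Column 4 now contains 4; hence R5C4 = 2.
6 is placed in column 6, leaving R5C6 = 3.
Cage g needs product 30, so R4C3 = 1.
Row 4 now contains 1, which forces R4C4 = 3.
Cage g needs product 30, which forces R5C2 = 1.
Column 4 already has 3, which forces R3C4 = 1.
Row 3 now contains 1, so R3C5 = 6.
Cage l needs sum 10; hence R4C5 = 2.
The 3 cells of cage l must have sum 10, which forces R4C6 = 4.
Cage l has sum 10, leaving R5C5 = 4.
1 is placed in column 4, leaving R1C4 = 5.
Row 1 already has 5, which forces R1C6 = 1.
Cage f needs sum 15, which forces R2C4 = 6.
Column 6 now contains 1, leaving R2C6 = 5.
The two cells of cage e must have difference 4, leaving R3C6 = 2.
The two cells of cage d must have difference 1, so R4C1 = 6.
Row 4 now contains 4, which forces R4C2 = 5.
Column 1 now contains 6, which forces R5C1 = 5.
5 is placed in row 5, leaving R5C3 = 6.
1 is placed in row 1, leaving R1C5 = 3.
Cage m needs two cells with difference 1, so R2C2 = 3.
Row 2 already has 5, leaving R2C3 = 2.
The 4 cells of cage f must have sum 15, which forces R2C5 = 1.
The two cells of cage a must have difference 1, so R3C2 = 4.
Row 3 already has 2, leaving R3C3 = 5.
Row 2 already has 3, so R2C1 = 4.
Row 3 now contains 4, so R3C1 = 3.
Completed grid: 2 6 4 5 3 1 / 4 3 2 6 1 5 / 3 4 5 1 6 2 / 6 5 1 3 2 4 / 5 1 6 2 4 3 / 1 2 3 4 5 6.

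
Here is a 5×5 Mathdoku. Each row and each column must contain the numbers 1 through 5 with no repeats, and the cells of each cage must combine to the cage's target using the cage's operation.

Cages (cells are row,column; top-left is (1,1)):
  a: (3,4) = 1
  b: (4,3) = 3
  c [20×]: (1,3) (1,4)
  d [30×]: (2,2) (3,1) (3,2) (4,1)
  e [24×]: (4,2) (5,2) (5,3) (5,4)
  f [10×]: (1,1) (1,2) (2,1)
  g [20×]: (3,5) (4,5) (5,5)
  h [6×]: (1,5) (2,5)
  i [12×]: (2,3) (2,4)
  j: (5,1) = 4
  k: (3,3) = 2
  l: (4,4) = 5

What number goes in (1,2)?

2

K is a freebie; hence (3,3) = 2.
A is a freebie, leaving (3,4) = 1.
Cage b is a single given cell, leaving (4,3) = 3.
L is a freebie, leaving (4,4) = 5.
J is a freebie; hence (5,1) = 4.
4 is placed in row 5, leaving (5,3) = 1.
Row 5 now contains 1, which forces (5,5) = 5.
Cage c needs two cells with product 20, leaving (1,3) = 5.
Column 4 now contains 5, which forces (1,4) = 4.
3 is placed in column 3, which forces (2,3) = 4.
Cage i needs two cells with product 12, which forces (2,4) = 3.
Row 2 already has 3; hence (2,5) = 2.
Column 5 now contains 5, so (3,5) = 4.
Cage e needs product 24, leaving (4,2) = 4.
The 3 cells of cage g must have product 20, which forces (4,5) = 1.
3 is placed in column 4; hence (5,4) = 2.
Column 5 already has 2; hence (1,5) = 3.
The 3 cells of cage f must have product 10, which forces (2,1) = 5.
Row 2 now contains 2, leaving (2,2) = 1.
Column 1 already has 5, leaving (3,1) = 3.
Row 3 now contains 3; hence (3,2) = 5.
1 is placed in row 4, so (4,1) = 2.
Row 5 already has 2; hence (5,2) = 3.
2 is placed in column 1, so (1,1) = 1.
Column 2 now contains 1; hence (1,2) = 2.
Filled in: 1 2 5 4 3 / 5 1 4 3 2 / 3 5 2 1 4 / 2 4 3 5 1 / 4 3 1 2 5.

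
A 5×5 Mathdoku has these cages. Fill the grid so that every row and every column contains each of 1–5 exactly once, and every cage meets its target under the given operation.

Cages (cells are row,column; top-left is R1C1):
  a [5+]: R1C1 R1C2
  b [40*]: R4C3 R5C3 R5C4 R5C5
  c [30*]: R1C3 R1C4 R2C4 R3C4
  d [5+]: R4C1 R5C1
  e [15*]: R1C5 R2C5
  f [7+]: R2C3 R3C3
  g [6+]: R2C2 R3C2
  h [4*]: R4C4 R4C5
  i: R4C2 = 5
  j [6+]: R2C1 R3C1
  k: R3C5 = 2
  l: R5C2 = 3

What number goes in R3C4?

Cage k is given, so R3C5 = 2.
Cage i is given, which forces R4C2 = 5.
Cage l is a single given cell, leaving R5C2 = 3.
Cage g's pair has sum 6, which forces R2C2 = 2.
Cage g's pair has sum 6; hence R3C2 = 4.
Cage a's pair has sum 5, which forces R1C1 = 4.
4 is placed in column 2, leaving R1C2 = 1.
Cage f's pair has sum 7, which forces R2C3 = 4.
Cage f needs two cells with sum 7, which forces R3C3 = 3.
Cage d needs two cells with sum 5; hence R4C1 = 3.
Cage d's pair has sum 5, leaving R5C1 = 2.
Cage b has product 40, which forces R4C3 = 2.
Column 3 now contains 2, leaving R1C3 = 5.
The 4 cells of cage c must have product 30, which forces R1C4 = 2.
Row 1 now contains 5, so R1C5 = 3.
The 4 cells of cage c must have product 30, leaving R2C4 = 3.
Column 5 now contains 3; hence R2C5 = 5.
Cage c has product 30, leaving R3C4 = 1.
1 is placed in column 4, so R4C4 = 4.
Row 4 now contains 4, leaving R4C5 = 1.
Column 3 now contains 5; hence R5C3 = 1.
Column 4 already has 4, leaving R5C4 = 5.
1 is placed in column 5; hence R5C5 = 4.
Row 2 now contains 5, so R2C1 = 1.
Row 3 already has 1, leaving R3C1 = 5.
Filled in: 4 1 5 2 3 / 1 2 4 3 5 / 5 4 3 1 2 / 3 5 2 4 1 / 2 3 1 5 4.

1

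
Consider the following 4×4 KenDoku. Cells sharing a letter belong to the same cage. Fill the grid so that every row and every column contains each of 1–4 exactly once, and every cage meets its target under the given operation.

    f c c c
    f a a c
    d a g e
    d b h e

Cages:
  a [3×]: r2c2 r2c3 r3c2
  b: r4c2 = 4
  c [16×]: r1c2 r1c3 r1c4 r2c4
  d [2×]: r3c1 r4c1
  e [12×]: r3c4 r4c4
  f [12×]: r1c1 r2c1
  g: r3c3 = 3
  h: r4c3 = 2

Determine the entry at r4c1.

The 3 cells of cage a must have product 3, which forces r2c2 = 3.
Cage a has product 3; hence r2c3 = 1.
Cage c needs product 16; hence r2c4 = 2.
The 3 cells of cage a must have product 3; hence r3c2 = 1.
G is a freebie, so r3c3 = 3.
Row 3 now contains 3, leaving r3c4 = 4.
Cage b is given, so r4c2 = 4.
H is a freebie, which forces r4c3 = 2.
Column 4 already has 4, leaving r4c4 = 3.
Cage f's pair has product 12; hence r1c1 = 3.
4 is placed in column 2, so r1c2 = 2.
2 is placed in column 3; hence r1c3 = 4.
Column 4 already has 4, which forces r1c4 = 1.
3 is placed in row 2, so r2c1 = 4.
Row 3 already has 1, which forces r3c1 = 2.
2 is placed in row 4; hence r4c1 = 1.
The full grid is 3 2 4 1 / 4 3 1 2 / 2 1 3 4 / 1 4 2 3.

1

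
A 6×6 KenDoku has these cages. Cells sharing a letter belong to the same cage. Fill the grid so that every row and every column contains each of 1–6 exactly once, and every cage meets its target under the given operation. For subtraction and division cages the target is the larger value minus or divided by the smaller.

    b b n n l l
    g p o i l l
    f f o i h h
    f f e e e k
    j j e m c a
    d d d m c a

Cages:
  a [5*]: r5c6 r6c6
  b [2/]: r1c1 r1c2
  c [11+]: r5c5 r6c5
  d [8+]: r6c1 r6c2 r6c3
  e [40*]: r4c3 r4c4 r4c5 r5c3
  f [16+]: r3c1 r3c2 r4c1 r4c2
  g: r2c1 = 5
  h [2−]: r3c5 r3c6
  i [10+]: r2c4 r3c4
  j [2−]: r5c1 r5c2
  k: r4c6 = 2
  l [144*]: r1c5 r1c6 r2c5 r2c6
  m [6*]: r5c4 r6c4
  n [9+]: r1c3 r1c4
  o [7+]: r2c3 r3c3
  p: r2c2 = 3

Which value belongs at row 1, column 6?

G is a freebie; hence r2c1 = 5.
Cage p is given, leaving r2c2 = 3.
K is a freebie; hence r4c6 = 2.
Cage e needs product 40; hence r5c3 = 2.
In row 2, 2 can only go at r2c5, so r2c5 = 2.
The only place for 1 in row 2 is r2c3.
Cage o needs two cells with sum 7; hence r3c3 = 6.
Row 3 now contains 6, so r3c4 = 4.
Column 4 already has 4; hence r2c4 = 6.
6 is placed in row 2, which forces r2c6 = 4.
Cage n's pair has sum 9, leaving r1c3 = 4.
Column 4 now contains 6, which forces r1c4 = 5.
Column 3 already has 4, so r4c3 = 5.
Column 4 now contains 5, which forces r4c4 = 1.
Row 4 now contains 1, so r4c5 = 4.
Cage m's pair has product 6, leaving r5c4 = 3.
5 is placed in column 3; hence r6c3 = 3.
The two cells of cage m must have product 6, leaving r6c4 = 2.
Cage f needs sum 16, leaving r3c1 = 2.
The 4 cells of cage f must have sum 16, which forces r3c2 = 5.
Cage f has sum 16, leaving r4c1 = 3.
Row 4 already has 4, so r4c2 = 6.
6 is placed in column 2, which forces r5c2 = 4.
4 is placed in column 2, which forces r6c2 = 1.
1 is placed in row 6; hence r6c6 = 5.
Column 1 now contains 3, which forces r1c1 = 1.
Column 2 already has 1; hence r1c2 = 2.
Row 5 already has 4, leaving r5c1 = 6.
Cage c needs two cells with sum 11; hence r5c5 = 5.
Column 6 already has 5; hence r5c6 = 1.
1 is placed in row 6, which forces r6c1 = 4.
Row 6 already has 5, leaving r6c5 = 6.
Column 5 now contains 6, leaving r1c5 = 3.
The 4 cells of cage l must have product 144, so r1c6 = 6.
Cage h needs two cells with difference 2, so r3c5 = 1.
Column 6 now contains 1, so r3c6 = 3.
Completed grid: 1 2 4 5 3 6 / 5 3 1 6 2 4 / 2 5 6 4 1 3 / 3 6 5 1 4 2 / 6 4 2 3 5 1 / 4 1 3 2 6 5.

6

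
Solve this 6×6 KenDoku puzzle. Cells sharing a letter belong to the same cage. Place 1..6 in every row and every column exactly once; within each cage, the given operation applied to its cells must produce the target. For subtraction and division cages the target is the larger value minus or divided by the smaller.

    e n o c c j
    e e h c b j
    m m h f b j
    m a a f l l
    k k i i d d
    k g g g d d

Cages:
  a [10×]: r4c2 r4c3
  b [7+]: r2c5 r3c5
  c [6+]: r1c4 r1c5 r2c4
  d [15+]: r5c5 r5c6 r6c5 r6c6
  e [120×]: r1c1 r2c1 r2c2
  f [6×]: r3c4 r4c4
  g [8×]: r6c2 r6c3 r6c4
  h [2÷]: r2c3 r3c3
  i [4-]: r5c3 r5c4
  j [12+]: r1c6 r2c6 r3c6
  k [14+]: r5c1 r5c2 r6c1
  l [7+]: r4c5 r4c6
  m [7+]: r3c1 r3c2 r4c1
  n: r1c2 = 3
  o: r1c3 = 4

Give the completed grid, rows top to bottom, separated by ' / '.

Cage n is a single given cell, so r1c2 = 3.
Cage o is a single given cell, which forces r1c3 = 4.
Cage c has sum 6, which forces r2c4 = 3.
Column 3 needs a 3, and only r3c3 is open for it.
Cage h needs two cells with quotient 2, which forces r2c3 = 6.
Cage e has product 120; hence r1c1 = 6.
Cage j has sum 12, so r3c6 = 6.
Row 3 now contains 6, which forces r3c4 = 1.
Cage f needs two cells with product 6; hence r4c4 = 6.
Column 4 now contains 6, which forces r5c4 = 5.
Column 4 now contains 1; hence r1c4 = 2.
Cage c has sum 6; hence r1c5 = 1.
Row 1 already has 1; hence r1c6 = 5.
Cage m has sum 7, leaving r4c1 = 1.
Cage k has sum 14, which forces r5c1 = 3.
5 is placed in row 5, which forces r5c2 = 6.
The two cells of cage i must have difference 4; hence r5c3 = 1.
Cage k needs sum 14, so r6c1 = 5.
Column 3 already has 1; hence r6c3 = 2.
2 is placed in column 4; hence r6c4 = 4.
Column 1 already has 5, so r2c1 = 4.
Cage e has product 120; hence r2c2 = 5.
5 is placed in row 2, which forces r2c5 = 2.
Cage j has sum 12, which forces r2c6 = 1.
Column 1 already has 4; hence r3c1 = 2.
Row 3 already has 2, so r3c2 = 4.
Column 5 already has 2; hence r3c5 = 5.
The two cells of cage a must have product 10; hence r4c2 = 2.
Column 3 now contains 2, so r4c3 = 5.
Column 5 already has 2, so r5c5 = 4.
Row 5 now contains 4, leaving r5c6 = 2.
Row 6 now contains 4; hence r6c2 = 1.
The 4 cells of cage d must have sum 15; hence r6c5 = 6.
The 4 cells of cage d must have sum 15, leaving r6c6 = 3.
Column 5 already has 4, which forces r4c5 = 3.
Column 6 now contains 3, leaving r4c6 = 4.

6 3 4 2 1 5 / 4 5 6 3 2 1 / 2 4 3 1 5 6 / 1 2 5 6 3 4 / 3 6 1 5 4 2 / 5 1 2 4 6 3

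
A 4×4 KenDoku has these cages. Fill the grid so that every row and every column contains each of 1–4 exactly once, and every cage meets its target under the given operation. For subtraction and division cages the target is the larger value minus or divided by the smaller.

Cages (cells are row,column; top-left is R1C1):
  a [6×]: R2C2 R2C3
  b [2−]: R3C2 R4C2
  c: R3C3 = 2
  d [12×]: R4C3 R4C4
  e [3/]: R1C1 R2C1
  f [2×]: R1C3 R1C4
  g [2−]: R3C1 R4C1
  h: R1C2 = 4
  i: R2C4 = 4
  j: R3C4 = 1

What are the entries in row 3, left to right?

Cage h is given, leaving R1C2 = 4.
I is a freebie, so R2C4 = 4.
Cage c is given, which forces R3C3 = 2.
Cage j is a single given cell, so R3C4 = 1.
Column 4 already has 4, leaving R4C4 = 3.
2 is placed in column 3, so R1C3 = 1.
1 is placed in column 4, so R1C4 = 2.
Cage a's pair has product 6, leaving R2C2 = 2.
2 is placed in column 3, which forces R2C3 = 3.
Row 3 now contains 1; hence R3C2 = 3.
Cage b's pair has difference 2; hence R4C2 = 1.
Row 4 now contains 3, so R4C3 = 4.
1 is placed in row 1, so R1C1 = 3.
Row 2 already has 3, leaving R2C1 = 1.
Row 3 already has 3, so R3C1 = 4.
1 is placed in row 4; hence R4C1 = 2.
Completed grid: 3 4 1 2 / 1 2 3 4 / 4 3 2 1 / 2 1 4 3.

4 3 2 1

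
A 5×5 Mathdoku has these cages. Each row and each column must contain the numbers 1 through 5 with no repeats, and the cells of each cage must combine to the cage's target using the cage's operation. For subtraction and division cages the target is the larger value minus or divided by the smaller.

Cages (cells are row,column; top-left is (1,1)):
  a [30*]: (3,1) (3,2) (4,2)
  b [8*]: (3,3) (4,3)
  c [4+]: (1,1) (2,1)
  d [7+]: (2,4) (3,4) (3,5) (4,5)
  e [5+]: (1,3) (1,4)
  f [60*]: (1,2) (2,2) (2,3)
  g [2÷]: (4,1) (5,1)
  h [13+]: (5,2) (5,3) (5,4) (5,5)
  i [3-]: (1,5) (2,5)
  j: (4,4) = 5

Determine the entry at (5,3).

Cage j is a single given cell; hence (4,4) = 5.
The only place for 4 in row 3 is (3,3).
Column 3 already has 4; hence (4,3) = 2.
Row 4 now contains 2, leaving (4,2) = 3.
3 is placed in row 4, so (4,5) = 1.
Cage g's pair has quotient 2; hence (5,1) = 2.
Cage f has product 60, so (2,3) = 3.
Column 1 already has 2, leaving (3,1) = 5.
Cage a needs product 30, leaving (3,2) = 2.
Row 3 now contains 2, so (3,5) = 3.
Row 4 now contains 1, which forces (4,1) = 4.
The two cells of cage c must have sum 4; hence (1,1) = 3.
3 is placed in column 3, leaving (1,3) = 1.
The two cells of cage e must have sum 5, which forces (1,4) = 4.
Row 2 now contains 3, leaving (2,1) = 1.
Cage d has sum 7, which forces (2,4) = 2.
Row 2 now contains 2, so (2,5) = 5.
Row 3 already has 3; hence (3,4) = 1.
Column 3 now contains 1, leaving (5,3) = 5.
The 4 cells of cage h must have sum 13, which forces (5,4) = 3.
5 is placed in column 5, which forces (5,5) = 4.
Row 1 now contains 4, leaving (1,2) = 5.
5 is placed in column 5, which forces (1,5) = 2.
Row 2 now contains 5; hence (2,2) = 4.
Row 5 already has 4, leaving (5,2) = 1.
The full grid is 3 5 1 4 2 / 1 4 3 2 5 / 5 2 4 1 3 / 4 3 2 5 1 / 2 1 5 3 4.

5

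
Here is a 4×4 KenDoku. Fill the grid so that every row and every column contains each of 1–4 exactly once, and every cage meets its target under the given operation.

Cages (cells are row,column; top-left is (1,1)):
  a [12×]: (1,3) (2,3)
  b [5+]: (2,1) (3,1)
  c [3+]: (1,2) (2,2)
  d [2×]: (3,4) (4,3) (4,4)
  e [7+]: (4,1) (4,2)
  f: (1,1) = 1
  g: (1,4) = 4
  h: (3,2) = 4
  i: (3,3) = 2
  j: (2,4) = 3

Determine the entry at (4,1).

4

F is a freebie, which forces (1,1) = 1.
1 is placed in row 1, which forces (1,2) = 2.
Cage g is given, which forces (1,4) = 4.
Column 2 now contains 2; hence (2,2) = 1.
Cage j is given, which forces (2,4) = 3.
H is a freebie, leaving (3,2) = 4.
I is a freebie, so (3,3) = 2.
The 3 cells of cage d must have product 2, which forces (3,4) = 1.
4 is placed in column 2, which forces (4,2) = 3.
Cage d needs product 2, which forces (4,3) = 1.
Cage d needs product 2; hence (4,4) = 2.
Row 1 already has 4, which forces (1,3) = 3.
Cage b needs two cells with sum 5; hence (2,1) = 2.
3 is placed in row 2, leaving (2,3) = 4.
Row 3 now contains 2, leaving (3,1) = 3.
3 is placed in row 4, which forces (4,1) = 4.
The full grid is 1 2 3 4 / 2 1 4 3 / 3 4 2 1 / 4 3 1 2.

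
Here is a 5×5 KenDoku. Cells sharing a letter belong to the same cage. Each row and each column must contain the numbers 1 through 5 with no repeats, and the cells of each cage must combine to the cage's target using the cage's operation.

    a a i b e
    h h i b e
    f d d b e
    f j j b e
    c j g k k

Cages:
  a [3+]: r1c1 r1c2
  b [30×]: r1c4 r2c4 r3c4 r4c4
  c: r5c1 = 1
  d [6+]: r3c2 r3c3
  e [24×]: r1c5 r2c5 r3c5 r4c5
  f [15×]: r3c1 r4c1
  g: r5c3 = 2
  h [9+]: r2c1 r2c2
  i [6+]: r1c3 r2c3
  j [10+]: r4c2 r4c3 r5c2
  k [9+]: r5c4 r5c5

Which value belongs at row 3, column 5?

Cage c is given, which forces r5c1 = 1.
G is a freebie, so r5c3 = 2.
Column 1 already has 1, which forces r1c1 = 2.
Cage a needs two cells with sum 3, so r1c2 = 1.
Row 1 now contains 1; hence r1c3 = 5.
Row 1 already has 5; hence r1c4 = 3.
Row 1 already has 3; hence r1c5 = 4.
Column 3 now contains 5, so r2c3 = 1.
Column 3 now contains 1, which forces r3c3 = 4.
Column 3 now contains 4, leaving r4c3 = 3.
Column 5 now contains 4; hence r5c5 = 5.
Cage f needs two cells with product 15, leaving r3c1 = 3.
The two cells of cage d must have sum 6, so r3c2 = 2.
Row 3 already has 2, so r3c5 = 1.
3 is placed in row 4; hence r4c1 = 5.
Cage j has sum 10; hence r4c2 = 4.
Column 5 now contains 1, so r4c5 = 2.
Cage j needs sum 10; hence r5c2 = 3.
Row 5 now contains 5; hence r5c4 = 4.
5 is placed in column 1, so r2c1 = 4.
Column 2 now contains 4; hence r2c2 = 5.
Cage b has product 30, so r2c4 = 2.
Column 5 already has 2, which forces r2c5 = 3.
Row 3 already has 1, which forces r3c4 = 5.
2 is placed in row 4, leaving r4c4 = 1.
The full grid is 2 1 5 3 4 / 4 5 1 2 3 / 3 2 4 5 1 / 5 4 3 1 2 / 1 3 2 4 5.

1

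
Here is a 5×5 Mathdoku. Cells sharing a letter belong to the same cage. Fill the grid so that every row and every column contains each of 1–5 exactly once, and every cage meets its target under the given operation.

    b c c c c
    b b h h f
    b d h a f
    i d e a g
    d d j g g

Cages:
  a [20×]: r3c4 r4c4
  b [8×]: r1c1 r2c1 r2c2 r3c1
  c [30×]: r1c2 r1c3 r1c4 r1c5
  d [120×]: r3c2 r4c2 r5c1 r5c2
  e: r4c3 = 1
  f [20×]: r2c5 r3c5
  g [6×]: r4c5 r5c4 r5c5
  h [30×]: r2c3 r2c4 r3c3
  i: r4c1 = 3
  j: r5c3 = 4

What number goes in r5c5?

3

Cage b has product 8, which forces r2c2 = 1.
Cage i is given, so r4c1 = 3.
Cage e is given, which forces r4c3 = 1.
Row 4 already has 1, so r4c5 = 2.
Cage j is a single given cell; hence r5c3 = 4.
Row 1 needs a 4, and only r1c1 is open for it.
4 is placed in column 1, so r2c1 = 2.
The 4 cells of cage b must have product 8, which forces r3c1 = 1.
Column 1 now contains 2, which forces r5c1 = 5.
Cage h has product 30, leaving r3c3 = 2.
The 4 cells of cage d must have product 120, leaving r4c2 = 4.
4 is placed in row 4; hence r4c4 = 5.
Cage h needs product 30, so r2c3 = 5.
Column 4 already has 5; hence r2c4 = 3.
5 is placed in row 2, leaving r2c5 = 4.
Row 3 already has 2, so r3c2 = 3.
Column 4 already has 5, which forces r3c4 = 4.
4 is placed in column 5, so r3c5 = 5.
Cage d needs product 120; hence r5c2 = 2.
Column 4 already has 3, so r5c4 = 1.
Row 5 now contains 1, which forces r5c5 = 3.
Column 2 now contains 2, so r1c2 = 5.
Column 3 already has 5, leaving r1c3 = 3.
1 is placed in column 4, which forces r1c4 = 2.
Column 5 now contains 3; hence r1c5 = 1.
Filled in: 4 5 3 2 1 / 2 1 5 3 4 / 1 3 2 4 5 / 3 4 1 5 2 / 5 2 4 1 3.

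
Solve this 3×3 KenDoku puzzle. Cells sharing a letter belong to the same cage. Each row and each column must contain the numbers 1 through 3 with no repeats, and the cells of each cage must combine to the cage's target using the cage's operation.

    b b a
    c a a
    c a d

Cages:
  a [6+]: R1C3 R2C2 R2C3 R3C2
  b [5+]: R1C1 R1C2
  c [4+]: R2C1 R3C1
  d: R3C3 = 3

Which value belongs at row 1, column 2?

Cage d is given, leaving R3C3 = 3.
The two cells of cage c must have sum 4, which forces R2C1 = 3.
3 is placed in row 3, leaving R3C1 = 1.
Row 3 now contains 1, so R3C2 = 2.
Column 1 now contains 3, so R1C1 = 2.
2 is placed in column 2; hence R1C2 = 3.
The 4 cells of cage a must have sum 6; hence R1C3 = 1.
2 is placed in column 2, which forces R2C2 = 1.
The 4 cells of cage a must have sum 6, leaving R2C3 = 2.
Completed grid: 2 3 1 / 3 1 2 / 1 2 3.

3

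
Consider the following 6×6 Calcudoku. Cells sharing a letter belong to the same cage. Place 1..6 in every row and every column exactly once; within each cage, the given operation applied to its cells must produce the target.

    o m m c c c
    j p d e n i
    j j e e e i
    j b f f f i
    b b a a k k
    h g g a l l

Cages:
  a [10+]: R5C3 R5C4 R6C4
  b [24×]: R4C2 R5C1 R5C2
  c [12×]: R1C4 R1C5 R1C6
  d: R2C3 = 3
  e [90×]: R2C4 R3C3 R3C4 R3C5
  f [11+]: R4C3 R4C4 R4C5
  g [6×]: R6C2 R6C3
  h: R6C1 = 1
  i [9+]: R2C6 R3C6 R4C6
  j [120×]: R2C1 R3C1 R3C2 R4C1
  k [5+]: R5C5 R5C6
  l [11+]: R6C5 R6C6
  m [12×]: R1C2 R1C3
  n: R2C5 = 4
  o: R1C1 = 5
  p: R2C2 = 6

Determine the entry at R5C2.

4

Cage o is a single given cell, which forces R1C1 = 5.
Cage p is a single given cell, so R2C2 = 6.
Cage d is a single given cell, which forces R2C3 = 3.
Cage n is a single given cell, which forces R2C5 = 4.
Cage h is given; hence R6C1 = 1.
Column 1 now contains 1, so R2C1 = 2.
Cage j needs product 120; hence R3C2 = 5.
Cage g needs two cells with product 6, which forces R6C2 = 3.
The two cells of cage g must have product 6, so R6C3 = 2.
3 is placed in column 2; hence R1C2 = 2.
The two cells of cage m must have product 12; hence R1C3 = 6.
Cage e has product 90, so R2C4 = 5.
Row 2 already has 5, leaving R2C6 = 1.
Column 3 now contains 6, leaving R3C3 = 1.
The 3 cells of cage b must have product 24, which forces R5C1 = 6.
The 3 cells of cage a must have sum 10; hence R6C4 = 4.
The 3 cells of cage c must have product 12, which forces R1C6 = 4.
Cage f has sum 11, which forces R4C3 = 4.
Column 3 already has 4; hence R5C3 = 5.
Cage j has product 120; hence R3C1 = 4.
4 is placed in row 4, leaving R4C1 = 3.
4 is placed in row 4, leaving R4C2 = 1.
Cage b has product 24, leaving R5C2 = 4.
Cage a needs sum 10; hence R5C4 = 1.
1 is placed in column 4, leaving R1C4 = 3.
The 3 cells of cage c must have product 12; hence R1C5 = 1.
Column 4 already has 3, which forces R3C4 = 6.
Row 3 already has 6; hence R3C5 = 3.
Row 3 already has 3, which forces R3C6 = 2.
The 3 cells of cage f must have sum 11, so R4C4 = 2.
Cage f has sum 11; hence R4C5 = 5.
Row 4 now contains 5; hence R4C6 = 6.
Column 5 now contains 3, leaving R5C5 = 2.
Column 6 now contains 2, leaving R5C6 = 3.
Column 5 already has 5, which forces R6C5 = 6.
6 is placed in column 6, leaving R6C6 = 5.
Completed grid: 5 2 6 3 1 4 / 2 6 3 5 4 1 / 4 5 1 6 3 2 / 3 1 4 2 5 6 / 6 4 5 1 2 3 / 1 3 2 4 6 5.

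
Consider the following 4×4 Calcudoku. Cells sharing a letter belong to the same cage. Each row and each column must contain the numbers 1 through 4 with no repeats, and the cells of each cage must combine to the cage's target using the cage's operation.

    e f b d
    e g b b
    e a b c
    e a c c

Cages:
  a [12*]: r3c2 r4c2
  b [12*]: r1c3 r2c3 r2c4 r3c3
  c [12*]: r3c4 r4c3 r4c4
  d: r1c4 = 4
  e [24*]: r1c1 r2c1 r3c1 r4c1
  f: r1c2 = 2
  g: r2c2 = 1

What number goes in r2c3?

3

Cage f is a single given cell; hence r1c2 = 2.
Cage d is given, so r1c4 = 4.
Cage g is given; hence r2c2 = 1.
1 is placed in row 2, leaving r2c4 = 2.
Cage b has product 12, which forces r1c3 = 1.
Cage b needs product 12, so r2c3 = 3.
Cage b needs product 12, so r3c3 = 2.
Cage c has product 12; hence r4c3 = 4.
1 is placed in row 1, so r1c1 = 3.
3 is placed in row 2, which forces r2c1 = 4.
Cage e needs product 24, so r3c1 = 1.
Cage a's pair has product 12; hence r3c2 = 4.
Row 3 now contains 1, so r3c4 = 3.
The 4 cells of cage e must have product 24; hence r4c1 = 2.
Row 4 now contains 4, so r4c2 = 3.
Column 4 already has 3; hence r4c4 = 1.
The full grid is 3 2 1 4 / 4 1 3 2 / 1 4 2 3 / 2 3 4 1.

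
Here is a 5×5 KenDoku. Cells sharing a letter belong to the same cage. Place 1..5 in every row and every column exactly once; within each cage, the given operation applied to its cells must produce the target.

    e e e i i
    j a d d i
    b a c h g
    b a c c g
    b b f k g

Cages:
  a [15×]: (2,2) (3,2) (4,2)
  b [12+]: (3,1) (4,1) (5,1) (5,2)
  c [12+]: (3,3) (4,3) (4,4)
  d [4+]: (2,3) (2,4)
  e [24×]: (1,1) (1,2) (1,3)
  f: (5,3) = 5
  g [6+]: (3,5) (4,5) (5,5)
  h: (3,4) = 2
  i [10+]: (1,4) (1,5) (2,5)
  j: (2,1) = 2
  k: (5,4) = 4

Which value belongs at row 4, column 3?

3

Cage j is a single given cell; hence (2,1) = 2.
H is a freebie, leaving (3,4) = 2.
Cage f is a single given cell, leaving (5,3) = 5.
K is a freebie, so (5,4) = 4.
Cage c has sum 12, which forces (4,4) = 5.
The 4 cells of cage b must have sum 12, so (5,1) = 1.
The 4 cells of cage b must have sum 12, so (3,1) = 5.
The 3 cells of cage a must have product 15, which forces (2,2) = 5.
In row 1, 1 can only go at (1,4), so (1,4) = 1.
Cage i needs sum 10; hence (1,5) = 5.
Cage d needs two cells with sum 4; hence (2,3) = 1.
Column 4 now contains 1, leaving (2,4) = 3.
Cage i needs sum 10, which forces (2,5) = 4.
Row 3 needs a 4, and only (3,3) is open for it.
Column 3 now contains 4, so (4,3) = 3.
Column 3 now contains 3, so (1,3) = 2.
Cage a has product 15, leaving (3,2) = 3.
Row 3 now contains 3, leaving (3,5) = 1.
Row 4 now contains 3, so (4,1) = 4.
Row 4 now contains 3, which forces (4,2) = 1.
Column 5 already has 1, which forces (4,5) = 2.
Cage b has sum 12, so (5,2) = 2.
Column 5 already has 2, leaving (5,5) = 3.
Column 1 already has 4, which forces (1,1) = 3.
3 is placed in column 2, so (1,2) = 4.
Filled in: 3 4 2 1 5 / 2 5 1 3 4 / 5 3 4 2 1 / 4 1 3 5 2 / 1 2 5 4 3.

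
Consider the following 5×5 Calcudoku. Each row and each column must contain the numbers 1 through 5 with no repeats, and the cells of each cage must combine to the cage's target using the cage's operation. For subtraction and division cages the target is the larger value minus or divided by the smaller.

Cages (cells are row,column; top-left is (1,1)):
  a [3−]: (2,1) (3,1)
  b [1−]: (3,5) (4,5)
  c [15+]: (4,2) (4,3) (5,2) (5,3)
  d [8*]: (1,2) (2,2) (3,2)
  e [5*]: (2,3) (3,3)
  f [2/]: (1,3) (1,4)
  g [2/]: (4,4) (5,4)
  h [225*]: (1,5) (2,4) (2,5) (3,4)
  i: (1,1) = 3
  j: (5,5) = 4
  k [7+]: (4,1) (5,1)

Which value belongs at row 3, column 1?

Cage i is given, leaving (1,1) = 3.
Row 1 now contains 3, so (1,5) = 5.
Column 5 now contains 5; hence (2,5) = 3.
J is a freebie, which forces (5,5) = 4.
Row 2 now contains 3, leaving (2,4) = 5.
The 4 cells of cage h must have product 225, which forces (3,4) = 3.
5 is placed in row 2, leaving (2,3) = 1.
Cage e's pair has product 5, which forces (3,3) = 5.
The two cells of cage a must have difference 3, leaving (2,1) = 4.
4 is placed in row 2; hence (2,2) = 2.
The two cells of cage a must have difference 3; hence (3,1) = 1.
1 is placed in row 3, which forces (3,2) = 4.
1 is placed in row 3, leaving (3,5) = 2.
The 4 cells of cage c must have sum 15, which forces (4,2) = 3.
Cage c needs sum 15, leaving (4,3) = 4.
2 is placed in column 5; hence (4,5) = 1.
Cage c needs sum 15, so (5,2) = 5.
The 4 cells of cage c must have sum 15, so (5,3) = 3.
4 is placed in column 2, which forces (1,2) = 1.
4 is placed in column 3, which forces (1,3) = 2.
1 is placed in row 1, so (1,4) = 4.
Cage k needs two cells with sum 7, leaving (4,1) = 5.
1 is placed in row 4; hence (4,4) = 2.
Row 5 already has 5; hence (5,1) = 2.
Cage g needs two cells with quotient 2, leaving (5,4) = 1.
Completed grid: 3 1 2 4 5 / 4 2 1 5 3 / 1 4 5 3 2 / 5 3 4 2 1 / 2 5 3 1 4.

1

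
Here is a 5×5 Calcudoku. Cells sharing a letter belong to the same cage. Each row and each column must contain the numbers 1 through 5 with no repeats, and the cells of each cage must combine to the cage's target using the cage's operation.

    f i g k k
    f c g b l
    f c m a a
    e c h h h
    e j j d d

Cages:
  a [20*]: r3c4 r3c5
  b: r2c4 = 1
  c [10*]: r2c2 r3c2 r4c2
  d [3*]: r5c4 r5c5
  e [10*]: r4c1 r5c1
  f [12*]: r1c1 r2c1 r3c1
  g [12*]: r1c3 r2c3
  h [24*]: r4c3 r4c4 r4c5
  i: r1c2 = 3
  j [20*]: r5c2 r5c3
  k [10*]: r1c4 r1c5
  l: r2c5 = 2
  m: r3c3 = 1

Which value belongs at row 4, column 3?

I is a freebie; hence r1c2 = 3.
3 is placed in row 1, which forces r1c3 = 4.
Column 3 already has 4, leaving r2c3 = 3.
B is a freebie, which forces r2c4 = 1.
L is a freebie, leaving r2c5 = 2.
Cage m is a single given cell, which forces r3c3 = 1.
Column 3 already has 3, leaving r4c3 = 2.
Column 3 already has 4, so r5c3 = 5.
Column 4 already has 1, so r5c4 = 3.
3 is placed in row 5, so r5c5 = 1.
Row 1 already has 4, leaving r1c1 = 1.
Cage k needs two cells with product 10, leaving r1c4 = 2.
Column 5 already has 2, leaving r1c5 = 5.
1 is placed in row 2, which forces r2c1 = 4.
Row 2 now contains 2; hence r2c2 = 5.
The 3 cells of cage f must have product 12, so r3c1 = 3.
Cage c has product 10, leaving r3c2 = 2.
Column 5 now contains 5, so r3c5 = 4.
Row 4 now contains 2; hence r4c1 = 5.
Cage c needs product 10, leaving r4c2 = 1.
Column 4 already has 3, leaving r4c4 = 4.
The 3 cells of cage h must have product 24, leaving r4c5 = 3.
5 is placed in row 5; hence r5c1 = 2.
5 is placed in row 5, leaving r5c2 = 4.
Row 3 now contains 4, which forces r3c4 = 5.
The full grid is 1 3 4 2 5 / 4 5 3 1 2 / 3 2 1 5 4 / 5 1 2 4 3 / 2 4 5 3 1.

2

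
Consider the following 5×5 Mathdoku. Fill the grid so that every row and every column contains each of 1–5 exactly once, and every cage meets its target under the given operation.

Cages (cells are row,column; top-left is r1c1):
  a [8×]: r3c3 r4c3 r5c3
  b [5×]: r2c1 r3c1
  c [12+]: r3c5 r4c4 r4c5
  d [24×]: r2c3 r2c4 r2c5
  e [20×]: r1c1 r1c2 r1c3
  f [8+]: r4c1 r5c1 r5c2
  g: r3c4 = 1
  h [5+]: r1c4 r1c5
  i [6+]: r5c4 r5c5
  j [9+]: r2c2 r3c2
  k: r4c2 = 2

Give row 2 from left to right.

1 5 3 2 4

G is a freebie, which forces r3c4 = 1.
Cage k is a single given cell, so r4c2 = 2.
Cage b's pair has product 5; hence r2c1 = 1.
Row 3 already has 1, so r3c1 = 5.
Row 3 now contains 5, so r3c2 = 4.
4 is placed in row 3, so r3c3 = 2.
4 is placed in row 3, leaving r3c5 = 3.
5 is placed in column 1, so r1c1 = 4.
4 is placed in row 1, leaving r1c4 = 3.
4 is placed in column 2, which forces r2c2 = 5.
Column 1 already has 4, so r4c1 = 3.
Column 1 already has 3, which forces r5c1 = 2.
Column 2 now contains 5, leaving r1c2 = 1.
Cage e needs product 20, leaving r1c3 = 5.
Cage h's pair has sum 5, leaving r1c5 = 2.
Cage d needs product 24, so r2c3 = 3.
2 is placed in column 5, so r2c5 = 4.
Column 5 already has 4, leaving r4c5 = 5.
Cage f needs sum 8, leaving r5c2 = 3.
Cage i's pair has sum 6, which forces r5c4 = 5.
Cage i's pair has sum 6, which forces r5c5 = 1.
Row 2 now contains 4; hence r2c4 = 2.
Cage a has product 8, which forces r4c3 = 1.
Row 4 already has 5; hence r4c4 = 4.
Row 5 already has 1; hence r5c3 = 4.
The full grid is 4 1 5 3 2 / 1 5 3 2 4 / 5 4 2 1 3 / 3 2 1 4 5 / 2 3 4 5 1.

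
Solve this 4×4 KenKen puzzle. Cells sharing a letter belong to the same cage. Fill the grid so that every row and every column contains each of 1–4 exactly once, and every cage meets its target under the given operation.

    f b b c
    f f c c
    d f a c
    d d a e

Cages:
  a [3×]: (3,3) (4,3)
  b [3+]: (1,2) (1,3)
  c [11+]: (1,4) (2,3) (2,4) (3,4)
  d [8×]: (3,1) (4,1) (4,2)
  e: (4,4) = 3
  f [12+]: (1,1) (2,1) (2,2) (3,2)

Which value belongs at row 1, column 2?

Cage e is a single given cell, so (4,4) = 3.
Cage c needs sum 11, which forces (2,3) = 4.
Cage a's pair has product 3; hence (3,3) = 3.
Row 4 already has 3, so (4,3) = 1.
The two cells of cage b must have sum 3, leaving (1,2) = 1.
1 is placed in column 3, leaving (1,3) = 2.
Row 1 now contains 2, which forces (1,4) = 4.
1 is placed in column 2, leaving (2,2) = 3.
The 3 cells of cage d must have product 8, so (3,1) = 1.
Cage f needs sum 12, which forces (3,2) = 4.
1 is placed in row 3, leaving (3,4) = 2.
Column 2 now contains 4, which forces (4,2) = 2.
Row 1 now contains 4; hence (1,1) = 3.
Column 1 already has 1, so (2,1) = 2.
Column 4 already has 2, leaving (2,4) = 1.
Row 4 already has 2, leaving (4,1) = 4.
The full grid is 3 1 2 4 / 2 3 4 1 / 1 4 3 2 / 4 2 1 3.

1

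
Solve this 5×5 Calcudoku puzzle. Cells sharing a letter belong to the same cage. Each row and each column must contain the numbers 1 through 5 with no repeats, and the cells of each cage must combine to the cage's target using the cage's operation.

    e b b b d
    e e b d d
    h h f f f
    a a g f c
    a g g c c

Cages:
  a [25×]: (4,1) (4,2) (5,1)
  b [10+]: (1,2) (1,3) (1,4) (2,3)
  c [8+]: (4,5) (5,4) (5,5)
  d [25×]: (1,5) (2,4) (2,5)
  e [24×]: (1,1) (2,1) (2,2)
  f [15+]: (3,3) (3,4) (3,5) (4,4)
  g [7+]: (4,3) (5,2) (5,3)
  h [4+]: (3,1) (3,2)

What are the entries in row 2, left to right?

2 3 4 5 1

The 3 cells of cage d must have product 25; hence (1,5) = 5.
The 3 cells of cage d must have product 25; hence (2,4) = 5.
Cage d needs product 25, so (2,5) = 1.
The 3 cells of cage a must have product 25, which forces (4,1) = 1.
The 3 cells of cage a must have product 25; hence (4,2) = 5.
Cage a has product 25; hence (5,1) = 5.
Column 1 now contains 1, leaving (3,1) = 3.
The two cells of cage h must have sum 4, so (3,2) = 1.
Cage f needs sum 15; hence (3,3) = 5.
Row 3 already has 3, which forces (3,5) = 4.
The 3 cells of cage e must have product 24; hence (2,2) = 3.
Row 3 now contains 4, which forces (3,4) = 2.
Cage f needs sum 15, which forces (4,4) = 4.
Cage c has sum 8, so (4,5) = 3.
Cage c needs sum 8, leaving (5,4) = 3.
Cage c needs sum 8, leaving (5,5) = 2.
Cage b needs sum 10, leaving (1,3) = 3.
Column 4 already has 3, leaving (1,4) = 1.
Row 4 now contains 3, which forces (4,3) = 2.
Row 5 already has 2, leaving (5,2) = 4.
Row 5 now contains 3, leaving (5,3) = 1.
Column 2 already has 4, which forces (1,2) = 2.
Column 3 now contains 2, which forces (2,3) = 4.
2 is placed in row 1, which forces (1,1) = 4.
Row 2 already has 4; hence (2,1) = 2.
Filled in: 4 2 3 1 5 / 2 3 4 5 1 / 3 1 5 2 4 / 1 5 2 4 3 / 5 4 1 3 2.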